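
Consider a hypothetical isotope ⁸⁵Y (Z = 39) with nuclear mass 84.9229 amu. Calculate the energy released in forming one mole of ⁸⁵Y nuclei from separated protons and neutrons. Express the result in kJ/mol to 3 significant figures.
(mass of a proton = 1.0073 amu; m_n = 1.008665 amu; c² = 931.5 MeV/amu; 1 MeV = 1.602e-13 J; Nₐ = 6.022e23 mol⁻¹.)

6.83e+10 kJ/mol

Σm = 39·m_p + 46·m_n = 39.2847 + 46.398590 = 85.683290 amu
The mass defect is 85.683290 − 84.9229 = 0.760390 amu.
E_B = 0.760390 × 931.5 = 708.303 MeV
Per nucleus in joules: 708.303 MeV × 1.602e-13 J/MeV = 1.1347e-10 J
Per mole: 1.1347e-10 J × 6.022e23 mol⁻¹ = 6.8332e+13 J/mol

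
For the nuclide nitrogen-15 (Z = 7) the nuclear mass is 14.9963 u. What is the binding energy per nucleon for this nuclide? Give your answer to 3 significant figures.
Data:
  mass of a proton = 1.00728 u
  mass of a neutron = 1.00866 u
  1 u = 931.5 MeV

7.70 MeV/nucleon

Z = 7, so N = A − Z = 15 − 7 = 8.
Mass of separated nucleons = 7(1.00728) + 8(1.00866) = 7.05096 + 8.06928 = 15.12024 u
Mass defect Δm = 15.12024 − 14.9963 = 0.12394 u
Binding energy = Δm·c² = 0.12394 × 931.5 MeV/u = 115.450 MeV
Dividing by A = 15 gives 7.697 MeV per nucleon.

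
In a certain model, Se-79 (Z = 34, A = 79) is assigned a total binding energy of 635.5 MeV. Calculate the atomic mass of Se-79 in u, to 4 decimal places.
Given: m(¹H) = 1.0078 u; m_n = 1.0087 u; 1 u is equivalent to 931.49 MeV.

78.9745 u

Mass defect = 635.5 MeV / (931.49 MeV/u) = 0.682240 u
Constituent mass = 34(1.0078) + 45(1.0087) = 79.6567 u
Atomic mass = 79.6567 − 0.682240 = 78.974460 u ≈ 78.9745 u (to 4 decimal places)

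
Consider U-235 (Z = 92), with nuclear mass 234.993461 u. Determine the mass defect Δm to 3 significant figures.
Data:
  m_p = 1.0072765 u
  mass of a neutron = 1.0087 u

1.92 u

The nucleus contains 92 protons and 235 − 92 = 143 neutrons.
Total constituent mass: 92 × 1.0072765 + 143 × 1.0087 = 236.9135380 u
Δm = 236.9135380 − 234.993461 = 1.9200770 u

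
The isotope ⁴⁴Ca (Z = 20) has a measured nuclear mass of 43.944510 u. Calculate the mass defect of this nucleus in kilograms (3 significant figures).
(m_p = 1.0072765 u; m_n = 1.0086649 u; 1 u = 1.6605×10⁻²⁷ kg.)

6.79e-28 kg

Total constituent mass: 20 × 1.0072765 + 24 × 1.0086649 = 44.3534876 u
Mass defect Δm = 44.3534876 − 43.944510 = 0.4089776 u
In SI units: 0.4089776 u × 1.6605×10⁻²⁷ kg/u = 6.7911e-28 kg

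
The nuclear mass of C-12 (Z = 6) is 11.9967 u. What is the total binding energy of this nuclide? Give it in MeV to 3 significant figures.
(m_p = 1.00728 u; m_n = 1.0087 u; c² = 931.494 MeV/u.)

Total constituent mass: 6 × 1.00728 + 6 × 1.0087 = 12.09588 u
Mass defect Δm = 12.09588 − 11.9967 = 0.09918 u
Binding energy = Δm·c² = 0.09918 × 931.494 MeV/u = 92.3856 MeV

92.4 MeV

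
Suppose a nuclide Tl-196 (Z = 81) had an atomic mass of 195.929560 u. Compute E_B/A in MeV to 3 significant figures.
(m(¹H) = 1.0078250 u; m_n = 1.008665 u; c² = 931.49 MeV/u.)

Mass of separated nucleons = 81(1.0078250) + 115(1.008665) = 81.6338250 + 115.996475 = 197.6303000 u
Mass defect Δm = 197.6303000 − 195.929560 = 1.7007400 u
Binding energy = Δm·c² = 1.7007400 × 931.49 MeV/u = 1584.22 MeV
Dividing by A = 196 gives 8.083 MeV per nucleon.

8.08 MeV/nucleon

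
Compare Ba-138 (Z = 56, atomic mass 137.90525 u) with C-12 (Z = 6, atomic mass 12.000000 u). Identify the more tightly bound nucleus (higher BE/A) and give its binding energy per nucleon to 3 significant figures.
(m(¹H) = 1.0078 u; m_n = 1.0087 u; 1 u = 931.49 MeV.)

Ba-138: Σm = 56(1.0078) + 82(1.0087) = 139.1502 u; Δm = 1.24495 u; E_B = 1159.66 MeV; E_B/A = 8.403 MeV
C-12: Σm = 6(1.0078) + 6(1.0087) = 12.0990 u; Δm = 0.099000 u; E_B = 92.218 MeV; E_B/A = 7.6848 MeV
Ba-138 has the higher binding energy per nucleon, so it is the more tightly bound nucleus.

Ba-138; 8.40 MeV/nucleon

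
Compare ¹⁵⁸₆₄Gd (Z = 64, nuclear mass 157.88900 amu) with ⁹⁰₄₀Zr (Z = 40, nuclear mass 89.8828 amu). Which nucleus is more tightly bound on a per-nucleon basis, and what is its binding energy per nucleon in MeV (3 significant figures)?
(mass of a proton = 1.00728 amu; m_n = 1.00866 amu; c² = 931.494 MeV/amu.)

¹⁵⁸₆₄Gd: Σm = 64(1.00728) + 94(1.00866) = 159.27996 amu; Δm = 1.39096 amu; E_B = 1295.67 MeV; E_B/A = 8.200 MeV
⁹⁰₄₀Zr: Σm = 40(1.00728) + 50(1.00866) = 90.72420 amu; Δm = 0.84140 amu; E_B = 783.76 MeV; E_B/A = 8.708 MeV
⁹⁰₄₀Zr has the higher binding energy per nucleon, so it is the more tightly bound nucleus.

⁹⁰₄₀Zr; 8.71 MeV/nucleon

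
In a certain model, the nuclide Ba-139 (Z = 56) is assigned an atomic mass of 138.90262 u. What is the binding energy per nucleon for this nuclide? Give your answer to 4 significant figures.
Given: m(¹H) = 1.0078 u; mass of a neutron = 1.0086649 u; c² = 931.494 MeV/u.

Total constituent mass: 56 × 1.0078 + 83 × 1.0086649 = 140.1559867 u
Δm = 140.1559867 − 138.90262 = 1.2533667 u
Converting to energy: 1.2533667 u × 931.494 MeV/u = 1167.50 MeV
Dividing by A = 139 gives 8.399 MeV per nucleon.

8.399 MeV/nucleon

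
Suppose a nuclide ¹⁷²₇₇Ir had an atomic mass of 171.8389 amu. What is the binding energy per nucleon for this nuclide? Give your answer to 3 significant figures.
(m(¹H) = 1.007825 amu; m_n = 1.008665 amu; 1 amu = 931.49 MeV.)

8.59 MeV/nucleon

Z = 77, so N = A − Z = 172 − 77 = 95.
Σm = 77·m(¹H) + 95·m_n = 77.602525 + 95.823175 = 173.425700 amu
Mass defect Δm = 173.425700 − 171.8389 = 1.586800 amu
Binding energy = Δm·c² = 1.586800 × 931.49 MeV/amu = 1478.09 MeV
BE/A = 1478.09 MeV / 172 = 8.594 MeV/nucleon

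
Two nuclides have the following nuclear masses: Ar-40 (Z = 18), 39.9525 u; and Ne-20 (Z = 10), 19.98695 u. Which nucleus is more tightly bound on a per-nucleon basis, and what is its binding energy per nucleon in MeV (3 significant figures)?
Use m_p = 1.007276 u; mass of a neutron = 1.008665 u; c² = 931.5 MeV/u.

Ar-40; 8.60 MeV/nucleon

Ar-40: Σm = 18(1.007276) + 22(1.008665) = 40.321598 u; Δm = 0.369098 u; E_B = 343.81 MeV; E_B/A = 8.595 MeV
Ne-20: Σm = 10(1.007276) + 10(1.008665) = 20.159410 u; Δm = 0.172460 u; E_B = 160.646 MeV; E_B/A = 8.032 MeV
Ar-40 has the higher binding energy per nucleon, so it is the more tightly bound nucleus.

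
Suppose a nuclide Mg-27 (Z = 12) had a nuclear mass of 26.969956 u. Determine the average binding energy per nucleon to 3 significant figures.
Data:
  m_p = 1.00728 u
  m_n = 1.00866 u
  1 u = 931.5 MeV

8.53 MeV/nucleon

Total constituent mass: 12 × 1.00728 + 15 × 1.00866 = 27.21726 u
Δm = 27.21726 − 26.969956 = 0.247304 u
Binding energy = Δm·c² = 0.247304 × 931.5 MeV/u = 230.364 MeV
Per nucleon: 230.364 / 27 = 8.532 MeV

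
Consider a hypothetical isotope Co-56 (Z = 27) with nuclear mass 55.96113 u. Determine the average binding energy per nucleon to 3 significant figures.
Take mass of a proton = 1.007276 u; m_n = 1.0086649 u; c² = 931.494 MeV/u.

Z = 27, so N = A − Z = 56 − 27 = 29.
Total constituent mass: 27 × 1.007276 + 29 × 1.0086649 = 56.4477341 u
Mass defect Δm = 56.4477341 − 55.96113 = 0.4866041 u
Binding energy = Δm·c² = 0.4866041 × 931.494 MeV/u = 453.269 MeV
Per nucleon: 453.269 / 56 = 8.094 MeV

8.09 MeV/nucleon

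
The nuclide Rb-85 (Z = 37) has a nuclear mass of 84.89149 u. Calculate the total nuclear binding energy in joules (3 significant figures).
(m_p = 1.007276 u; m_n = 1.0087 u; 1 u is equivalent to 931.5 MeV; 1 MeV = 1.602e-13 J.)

1.19e-10 J

Z = 37, so N = A − Z = 85 − 37 = 48.
Σm = 37·m_p + 48·m_n = 37.269212 + 48.4176 = 85.686812 u
Mass defect Δm = 85.686812 − 84.89149 = 0.795322 u
E_B = 0.795322 × 931.5 = 740.842 MeV
In joules: 740.842 MeV × 1.602e-13 J/MeV = 1.1868e-10 J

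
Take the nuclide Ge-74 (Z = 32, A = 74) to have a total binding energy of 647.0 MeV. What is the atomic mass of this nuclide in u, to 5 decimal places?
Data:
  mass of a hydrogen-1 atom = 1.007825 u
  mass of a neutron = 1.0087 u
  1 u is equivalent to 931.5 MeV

Mass defect = 647.0 MeV / (931.5 MeV/u) = 0.6945786 u
Constituent mass = 32(1.007825) + 42(1.0087) = 74.615800 u
Atomic mass = 74.615800 − 0.6945786 = 73.9212214 u ≈ 73.92122 u (to 5 decimal places)

73.92122 u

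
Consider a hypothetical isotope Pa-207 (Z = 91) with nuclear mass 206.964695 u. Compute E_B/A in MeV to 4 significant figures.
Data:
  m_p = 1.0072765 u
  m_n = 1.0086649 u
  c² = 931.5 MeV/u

7.662 MeV/nucleon

Σm = 91·m_p + 116·m_n = 91.6621615 + 117.0051284 = 208.6672899 u
Δm = 208.6672899 − 206.964695 = 1.7025949 u
Binding energy = Δm·c² = 1.7025949 × 931.5 MeV/u = 1585.97 MeV
BE/A = 1585.97 MeV / 207 = 7.662 MeV/nucleon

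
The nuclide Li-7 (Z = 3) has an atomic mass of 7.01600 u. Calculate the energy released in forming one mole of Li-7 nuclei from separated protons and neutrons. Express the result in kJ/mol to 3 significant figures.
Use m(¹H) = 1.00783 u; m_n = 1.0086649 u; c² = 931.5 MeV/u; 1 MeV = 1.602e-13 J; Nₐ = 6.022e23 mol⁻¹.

Mass of separated nucleons = 3(1.00783) + 4(1.0086649) = 3.02349 + 4.0346596 = 7.0581496 u
The mass defect is 7.0581496 − 7.01600 = 0.0421496 u.
Converting to energy: 0.0421496 u × 931.5 MeV/u = 39.2624 MeV
Per nucleus in joules: 39.2624 MeV × 1.602e-13 J/MeV = 6.2898e-12 J
Per mole: 6.2898e-12 J × 6.022e23 mol⁻¹ = 3.7877e+12 J/mol

3.79e+09 kJ/mol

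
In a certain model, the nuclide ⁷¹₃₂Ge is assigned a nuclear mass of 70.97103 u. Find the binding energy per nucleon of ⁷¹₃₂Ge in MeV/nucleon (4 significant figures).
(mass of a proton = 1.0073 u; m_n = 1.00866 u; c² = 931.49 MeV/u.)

Z = 32, so N = A − Z = 71 − 32 = 39.
Total constituent mass: 32 × 1.0073 + 39 × 1.00866 = 71.57134 u
Mass defect Δm = 71.57134 − 70.97103 = 0.60031 u
E_B = 0.60031 × 931.49 = 559.183 MeV
Per nucleon: 559.183 / 71 = 7.876 MeV

7.876 MeV/nucleon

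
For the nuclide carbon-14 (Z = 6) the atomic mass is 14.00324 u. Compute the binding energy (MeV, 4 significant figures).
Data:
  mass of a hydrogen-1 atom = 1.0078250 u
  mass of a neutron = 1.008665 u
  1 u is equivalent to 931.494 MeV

Total constituent mass: 6 × 1.0078250 + 8 × 1.008665 = 14.1162700 u
The mass defect is 14.1162700 − 14.00324 = 0.1130300 u.
Converting to energy: 0.1130300 u × 931.494 MeV/u = 105.287 MeV

105.3 MeV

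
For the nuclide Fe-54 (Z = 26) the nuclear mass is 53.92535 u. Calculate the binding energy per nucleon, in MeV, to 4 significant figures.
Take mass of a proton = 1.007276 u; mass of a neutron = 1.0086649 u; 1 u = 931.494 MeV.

Σm = 26·m_p + 28·m_n = 26.189176 + 28.2426172 = 54.4317932 u
Mass defect Δm = 54.4317932 − 53.92535 = 0.5064432 u
Binding energy = Δm·c² = 0.5064432 × 931.494 MeV/u = 471.749 MeV
BE/A = 471.749 MeV / 54 = 8.736 MeV/nucleon

8.736 MeV/nucleon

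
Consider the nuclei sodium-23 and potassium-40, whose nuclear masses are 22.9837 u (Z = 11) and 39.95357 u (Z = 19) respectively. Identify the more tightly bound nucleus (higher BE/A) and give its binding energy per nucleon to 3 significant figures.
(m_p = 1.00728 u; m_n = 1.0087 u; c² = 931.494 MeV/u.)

potassium-40; 8.56 MeV/nucleon

sodium-23: Σm = 11(1.00728) + 12(1.0087) = 23.18448 u; Δm = 0.20078 u; E_B = 187.03 MeV; E_B/A = 8.132 MeV
potassium-40: Σm = 19(1.00728) + 21(1.0087) = 40.32102 u; Δm = 0.36745 u; E_B = 342.28 MeV; E_B/A = 8.557 MeV
potassium-40 has the higher binding energy per nucleon, so it is the more tightly bound nucleus.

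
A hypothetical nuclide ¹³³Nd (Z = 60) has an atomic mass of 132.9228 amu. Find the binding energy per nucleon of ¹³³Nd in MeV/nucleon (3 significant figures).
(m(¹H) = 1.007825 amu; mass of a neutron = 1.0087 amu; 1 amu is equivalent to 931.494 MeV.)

8.28 MeV/nucleon

Total constituent mass: 60 × 1.007825 + 73 × 1.0087 = 134.104600 amu
The mass defect is 134.104600 − 132.9228 = 1.181800 amu.
E_B = 1.181800 × 931.494 = 1100.84 MeV
Per nucleon: 1100.84 / 133 = 8.277 MeV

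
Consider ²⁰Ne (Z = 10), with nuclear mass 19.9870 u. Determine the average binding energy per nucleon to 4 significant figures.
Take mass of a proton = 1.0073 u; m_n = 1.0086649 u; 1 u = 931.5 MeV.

8.041 MeV/nucleon

Z = 10, so N = A − Z = 20 − 10 = 10.
Σm = 10·m_p + 10·m_n = 10.0730 + 10.0866490 = 20.1596490 u
The mass defect is 20.1596490 − 19.9870 = 0.1726490 u.
Converting to energy: 0.1726490 u × 931.5 MeV/u = 160.823 MeV
Per nucleon: 160.823 / 20 = 8.041 MeV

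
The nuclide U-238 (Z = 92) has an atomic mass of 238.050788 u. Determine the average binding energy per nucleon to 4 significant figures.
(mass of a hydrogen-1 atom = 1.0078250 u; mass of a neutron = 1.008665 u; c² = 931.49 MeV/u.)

Total constituent mass: 92 × 1.0078250 + 146 × 1.008665 = 239.9849900 u
The mass defect is 239.9849900 − 238.050788 = 1.9342020 u.
Converting to energy: 1.9342020 u × 931.49 MeV/u = 1801.69 MeV
Dividing by A = 238 gives 7.570 MeV per nucleon.

7.570 MeV/nucleon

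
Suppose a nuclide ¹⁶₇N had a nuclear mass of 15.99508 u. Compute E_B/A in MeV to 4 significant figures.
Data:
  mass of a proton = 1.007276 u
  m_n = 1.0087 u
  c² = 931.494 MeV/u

7.810 MeV/nucleon

Total constituent mass: 7 × 1.007276 + 9 × 1.0087 = 16.129232 u
Mass defect Δm = 16.129232 − 15.99508 = 0.134152 u
Converting to energy: 0.134152 u × 931.494 MeV/u = 124.962 MeV
Per nucleon: 124.962 / 16 = 7.810 MeV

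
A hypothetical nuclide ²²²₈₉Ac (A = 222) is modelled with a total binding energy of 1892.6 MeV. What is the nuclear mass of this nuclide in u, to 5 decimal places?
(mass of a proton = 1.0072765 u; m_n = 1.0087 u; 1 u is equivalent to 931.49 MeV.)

221.77291 u

Mass defect = 1892.6 MeV / (931.49 MeV/u) = 2.0317985 u
Constituent mass = 89(1.0072765) + 133(1.0087) = 223.8047085 u
Nuclear mass = 223.8047085 − 2.0317985 = 221.7729100 u ≈ 221.77291 u (to 5 decimal places)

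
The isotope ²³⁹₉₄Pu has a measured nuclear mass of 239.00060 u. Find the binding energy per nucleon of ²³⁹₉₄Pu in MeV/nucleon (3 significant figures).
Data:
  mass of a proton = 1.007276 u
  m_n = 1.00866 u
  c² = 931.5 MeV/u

Σm = 94·m_p + 145·m_n = 94.683944 + 146.25570 = 240.939644 u
Mass defect Δm = 240.939644 − 239.00060 = 1.939044 u
E_B = 1.939044 × 931.5 = 1806.22 MeV
Per nucleon: 1806.22 / 239 = 7.557 MeV

7.56 MeV/nucleon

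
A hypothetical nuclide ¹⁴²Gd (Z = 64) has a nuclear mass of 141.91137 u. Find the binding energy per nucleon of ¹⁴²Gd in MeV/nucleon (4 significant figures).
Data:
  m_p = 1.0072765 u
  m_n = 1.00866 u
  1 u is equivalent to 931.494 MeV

The nucleus contains 64 protons and 142 − 64 = 78 neutrons.
Total constituent mass: 64 × 1.0072765 + 78 × 1.00866 = 143.1411760 u
Δm = 143.1411760 − 141.91137 = 1.2298060 u
Converting to energy: 1.2298060 u × 931.494 MeV/u = 1145.56 MeV
BE/A = 1145.56 MeV / 142 = 8.067 MeV/nucleon

8.067 MeV/nucleon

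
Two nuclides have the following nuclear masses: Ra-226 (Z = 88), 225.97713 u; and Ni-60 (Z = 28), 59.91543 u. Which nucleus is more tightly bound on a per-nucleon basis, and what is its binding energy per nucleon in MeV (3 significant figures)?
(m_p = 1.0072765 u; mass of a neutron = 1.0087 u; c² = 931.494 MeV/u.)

Ni-60; 8.80 MeV/nucleon

Ra-226: Σm = 88(1.0072765) + 138(1.0087) = 227.8409320 u; Δm = 1.8638020 u; E_B = 1736.1 MeV; E_B/A = 7.682 MeV
Ni-60: Σm = 28(1.0072765) + 32(1.0087) = 60.4821420 u; Δm = 0.5667120 u; E_B = 527.89 MeV; E_B/A = 8.798 MeV
Ni-60 has the higher binding energy per nucleon, so it is the more tightly bound nucleus.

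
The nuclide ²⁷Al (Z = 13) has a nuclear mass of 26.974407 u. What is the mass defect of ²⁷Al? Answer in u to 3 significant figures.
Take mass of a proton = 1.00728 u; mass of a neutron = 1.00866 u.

With 13 protons and 14 neutrons (A = 27):
Total constituent mass: 13 × 1.00728 + 14 × 1.00866 = 27.21588 u
The mass defect is 27.21588 − 26.974407 = 0.241473 u.

0.241 u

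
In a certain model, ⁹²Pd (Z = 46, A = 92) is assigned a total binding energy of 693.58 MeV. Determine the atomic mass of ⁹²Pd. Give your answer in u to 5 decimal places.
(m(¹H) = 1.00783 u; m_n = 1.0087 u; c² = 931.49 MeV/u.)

Mass defect = 693.58 MeV / (931.49 MeV/u) = 0.7445920 u
Constituent mass = 46(1.00783) + 46(1.0087) = 92.76038 u
Atomic mass = 92.76038 − 0.7445920 = 92.0157880 u ≈ 92.01579 u (to 5 decimal places)

92.01579 u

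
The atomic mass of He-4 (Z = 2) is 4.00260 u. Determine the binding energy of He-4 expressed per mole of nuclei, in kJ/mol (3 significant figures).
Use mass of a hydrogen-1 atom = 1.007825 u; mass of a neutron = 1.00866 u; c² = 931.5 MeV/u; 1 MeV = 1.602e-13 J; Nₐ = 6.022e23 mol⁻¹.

2.73e+09 kJ/mol

The nucleus contains 2 protons and 4 − 2 = 2 neutrons.
Mass of separated nucleons = 2(1.007825) + 2(1.00866) = 2.015650 + 2.01732 = 4.032970 u
Δm = 4.032970 − 4.00260 = 0.030370 u
E_B = 0.030370 × 931.5 = 28.2897 MeV
Per nucleus in joules: 28.2897 MeV × 1.602e-13 J/MeV = 4.5320e-12 J
Per mole: 4.5320e-12 J × 6.022e23 mol⁻¹ = 2.7292e+12 J/mol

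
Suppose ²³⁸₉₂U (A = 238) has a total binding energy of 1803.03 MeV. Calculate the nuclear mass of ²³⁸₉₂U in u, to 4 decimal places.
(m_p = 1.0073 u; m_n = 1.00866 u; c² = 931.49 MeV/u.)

238.0003 u

Mass defect = 1803.03 MeV / (931.49 MeV/u) = 1.935641 u
Constituent mass = 92(1.0073) + 146(1.00866) = 239.93596 u
Nuclear mass = 239.93596 − 1.935641 = 238.000319 u ≈ 238.0003 u (to 4 decimal places)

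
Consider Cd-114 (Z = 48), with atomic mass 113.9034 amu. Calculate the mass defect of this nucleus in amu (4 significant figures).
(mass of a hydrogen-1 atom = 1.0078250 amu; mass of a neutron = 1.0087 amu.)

With 48 protons and 66 neutrons (A = 114):
Total constituent mass: 48 × 1.0078250 + 66 × 1.0087 = 114.9498000 amu
Δm = 114.9498000 − 113.9034 = 1.0464000 amu

1.046 amu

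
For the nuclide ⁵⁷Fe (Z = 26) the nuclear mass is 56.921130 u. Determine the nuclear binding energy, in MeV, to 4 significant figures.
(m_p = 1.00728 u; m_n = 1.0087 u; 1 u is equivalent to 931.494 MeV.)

The nucleus contains 26 protons and 57 − 26 = 31 neutrons.
Mass of separated nucleons = 26(1.00728) + 31(1.0087) = 26.18928 + 31.2697 = 57.45898 u
Δm = 57.45898 − 56.921130 = 0.537850 u
E_B = 0.537850 × 931.494 = 501.004 MeV

501.0 MeV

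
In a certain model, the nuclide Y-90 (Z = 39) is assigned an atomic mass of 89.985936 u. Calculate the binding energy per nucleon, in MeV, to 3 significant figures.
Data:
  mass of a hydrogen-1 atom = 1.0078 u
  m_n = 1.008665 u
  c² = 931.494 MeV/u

Z = 39, so N = A − Z = 90 − 39 = 51.
Total constituent mass: 39 × 1.0078 + 51 × 1.008665 = 90.746115 u
The mass defect is 90.746115 − 89.985936 = 0.760179 u.
Binding energy = Δm·c² = 0.760179 × 931.494 MeV/u = 708.102 MeV
Per nucleon: 708.102 / 90 = 7.868 MeV

7.87 MeV/nucleon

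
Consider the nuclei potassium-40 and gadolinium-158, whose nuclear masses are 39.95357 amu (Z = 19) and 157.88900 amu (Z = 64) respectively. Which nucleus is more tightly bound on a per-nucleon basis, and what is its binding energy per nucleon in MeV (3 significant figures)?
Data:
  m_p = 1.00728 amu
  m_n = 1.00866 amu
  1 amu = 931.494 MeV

potassium-40: Σm = 19(1.00728) + 21(1.00866) = 40.32018 amu; Δm = 0.36661 amu; E_B = 341.495 MeV; E_B/A = 8.537 MeV
gadolinium-158: Σm = 64(1.00728) + 94(1.00866) = 159.27996 amu; Δm = 1.39096 amu; E_B = 1295.67 MeV; E_B/A = 8.200 MeV
potassium-40 has the higher binding energy per nucleon, so it is the more tightly bound nucleus.

potassium-40; 8.54 MeV/nucleon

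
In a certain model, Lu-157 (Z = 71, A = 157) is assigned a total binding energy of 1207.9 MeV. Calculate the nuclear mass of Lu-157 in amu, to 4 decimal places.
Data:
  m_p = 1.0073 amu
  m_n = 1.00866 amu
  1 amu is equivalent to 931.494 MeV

156.9663 amu

Mass defect = 1207.9 MeV / (931.494 MeV/amu) = 1.296734 amu
Constituent mass = 71(1.0073) + 86(1.00866) = 158.26306 amu
Nuclear mass = 158.26306 − 1.296734 = 156.966326 amu ≈ 156.9663 amu (to 4 decimal places)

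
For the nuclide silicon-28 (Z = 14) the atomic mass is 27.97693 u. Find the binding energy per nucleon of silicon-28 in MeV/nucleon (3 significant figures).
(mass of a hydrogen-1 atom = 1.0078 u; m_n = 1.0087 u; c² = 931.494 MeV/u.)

Total constituent mass: 14 × 1.0078 + 14 × 1.0087 = 28.2310 u
The mass defect is 28.2310 − 27.97693 = 0.25407 u.
E_B = 0.25407 × 931.494 = 236.665 MeV
Dividing by A = 28 gives 8.452 MeV per nucleon.

8.45 MeV/nucleon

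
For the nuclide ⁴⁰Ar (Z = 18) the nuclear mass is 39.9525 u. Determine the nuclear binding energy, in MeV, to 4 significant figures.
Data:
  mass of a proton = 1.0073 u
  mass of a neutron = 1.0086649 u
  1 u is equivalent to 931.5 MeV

Total constituent mass: 18 × 1.0073 + 22 × 1.0086649 = 40.3220278 u
Mass defect Δm = 40.3220278 − 39.9525 = 0.3695278 u
E_B = 0.3695278 × 931.5 = 344.215 MeV

344.2 MeV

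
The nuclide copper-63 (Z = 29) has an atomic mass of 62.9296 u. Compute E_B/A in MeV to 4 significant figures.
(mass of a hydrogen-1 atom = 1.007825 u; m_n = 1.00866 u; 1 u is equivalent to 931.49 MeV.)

8.750 MeV/nucleon

Mass of separated nucleons = 29(1.007825) + 34(1.00866) = 29.226925 + 34.29444 = 63.521365 u
Mass defect Δm = 63.521365 − 62.9296 = 0.591765 u
Converting to energy: 0.591765 u × 931.49 MeV/u = 551.223 MeV
BE/A = 551.223 MeV / 63 = 8.750 MeV/nucleon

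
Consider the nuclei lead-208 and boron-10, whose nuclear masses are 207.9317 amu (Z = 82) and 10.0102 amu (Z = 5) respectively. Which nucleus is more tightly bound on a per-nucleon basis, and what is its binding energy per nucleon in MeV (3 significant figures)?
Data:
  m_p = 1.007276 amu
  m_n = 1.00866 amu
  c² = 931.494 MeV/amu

lead-208; 7.86 MeV/nucleon

lead-208: Σm = 82(1.007276) + 126(1.00866) = 209.687792 amu; Δm = 1.756092 amu; E_B = 1635.8 MeV; E_B/A = 7.864 MeV
boron-10: Σm = 5(1.007276) + 5(1.00866) = 10.079680 amu; Δm = 0.069480 amu; E_B = 64.720 MeV; E_B/A = 6.472 MeV
lead-208 has the higher binding energy per nucleon, so it is the more tightly bound nucleus.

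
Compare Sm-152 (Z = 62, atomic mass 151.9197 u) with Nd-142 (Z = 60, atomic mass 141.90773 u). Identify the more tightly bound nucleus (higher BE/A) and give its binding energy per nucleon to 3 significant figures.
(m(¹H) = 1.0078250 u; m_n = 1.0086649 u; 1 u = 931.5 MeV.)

Sm-152: Σm = 62(1.0078250) + 90(1.0086649) = 153.2649910 u; Δm = 1.3452910 u; E_B = 1253.1 MeV; E_B/A = 8.244 MeV
Nd-142: Σm = 60(1.0078250) + 82(1.0086649) = 143.1800218 u; Δm = 1.2722918 u; E_B = 1185.1 MeV; E_B/A = 8.346 MeV
Nd-142 has the higher binding energy per nucleon, so it is the more tightly bound nucleus.

Nd-142; 8.35 MeV/nucleon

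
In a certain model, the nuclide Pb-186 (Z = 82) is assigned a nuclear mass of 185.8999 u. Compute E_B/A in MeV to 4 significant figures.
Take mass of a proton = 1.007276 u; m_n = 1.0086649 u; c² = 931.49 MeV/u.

With 82 protons and 104 neutrons (A = 186):
Total constituent mass: 82 × 1.007276 + 104 × 1.0086649 = 187.4977816 u
The mass defect is 187.4977816 − 185.8999 = 1.5978816 u.
E_B = 1.5978816 × 931.49 = 1488.41 MeV
Per nucleon: 1488.41 / 186 = 8.002 MeV

8.002 MeV/nucleon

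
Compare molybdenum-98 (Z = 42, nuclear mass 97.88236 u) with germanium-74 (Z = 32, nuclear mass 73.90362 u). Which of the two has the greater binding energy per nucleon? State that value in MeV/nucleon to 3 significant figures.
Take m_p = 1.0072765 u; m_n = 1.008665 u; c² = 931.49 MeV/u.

molybdenum-98: Σm = 42(1.0072765) + 56(1.008665) = 98.7908530 u; Δm = 0.9084930 u; E_B = 846.25 MeV; E_B/A = 8.635 MeV
germanium-74: Σm = 32(1.0072765) + 42(1.008665) = 74.5967780 u; Δm = 0.6931580 u; E_B = 645.67 MeV; E_B/A = 8.725 MeV
germanium-74 has the higher binding energy per nucleon, so it is the more tightly bound nucleus.

germanium-74; 8.73 MeV/nucleon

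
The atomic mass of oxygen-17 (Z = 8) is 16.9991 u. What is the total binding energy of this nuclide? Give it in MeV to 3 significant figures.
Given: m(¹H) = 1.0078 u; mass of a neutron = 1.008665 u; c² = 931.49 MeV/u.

132 MeV

Mass of separated nucleons = 8(1.0078) + 9(1.008665) = 8.0624 + 9.077985 = 17.140385 u
Δm = 17.140385 − 16.9991 = 0.141285 u
Converting to energy: 0.141285 u × 931.49 MeV/u = 131.606 MeV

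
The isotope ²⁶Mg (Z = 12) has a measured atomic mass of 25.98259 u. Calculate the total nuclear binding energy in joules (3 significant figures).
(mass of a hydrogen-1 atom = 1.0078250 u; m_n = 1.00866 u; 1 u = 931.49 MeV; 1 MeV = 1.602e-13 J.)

Total constituent mass: 12 × 1.0078250 + 14 × 1.00866 = 26.2151400 u
Mass defect Δm = 26.2151400 − 25.98259 = 0.2325500 u
Binding energy = Δm·c² = 0.2325500 × 931.49 MeV/u = 216.618 MeV
In joules: 216.618 MeV × 1.602e-13 J/MeV = 3.4702e-11 J

3.47e-11 J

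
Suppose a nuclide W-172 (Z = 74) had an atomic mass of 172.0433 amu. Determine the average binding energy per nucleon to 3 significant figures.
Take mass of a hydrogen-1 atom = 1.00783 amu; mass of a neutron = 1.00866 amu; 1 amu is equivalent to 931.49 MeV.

7.50 MeV/nucleon

Σm = 74·m(¹H) + 98·m_n = 74.57942 + 98.84868 = 173.42810 amu
Mass defect Δm = 173.42810 − 172.0433 = 1.38480 amu
Binding energy = Δm·c² = 1.38480 × 931.49 MeV/amu = 1289.93 MeV
Per nucleon: 1289.93 / 172 = 7.500 MeV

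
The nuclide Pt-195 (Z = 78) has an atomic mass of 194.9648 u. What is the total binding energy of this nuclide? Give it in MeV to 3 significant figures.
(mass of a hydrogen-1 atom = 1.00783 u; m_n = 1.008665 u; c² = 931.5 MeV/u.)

1550 MeV

Σm = 78·m(¹H) + 117·m_n = 78.61074 + 118.013805 = 196.624545 u
Δm = 196.624545 − 194.9648 = 1.659745 u
E_B = 1.659745 × 931.5 = 1546.05 MeV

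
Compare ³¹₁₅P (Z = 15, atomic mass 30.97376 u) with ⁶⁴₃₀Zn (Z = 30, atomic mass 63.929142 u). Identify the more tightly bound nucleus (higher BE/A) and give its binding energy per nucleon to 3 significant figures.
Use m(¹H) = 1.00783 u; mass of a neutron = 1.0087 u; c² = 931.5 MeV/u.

⁶⁴₃₀Zn; 8.76 MeV/nucleon

³¹₁₅P: Σm = 15(1.00783) + 16(1.0087) = 31.25665 u; Δm = 0.28289 u; E_B = 263.51 MeV; E_B/A = 8.500 MeV
⁶⁴₃₀Zn: Σm = 30(1.00783) + 34(1.0087) = 64.53070 u; Δm = 0.601558 u; E_B = 560.35 MeV; E_B/A = 8.755 MeV
⁶⁴₃₀Zn has the higher binding energy per nucleon, so it is the more tightly bound nucleus.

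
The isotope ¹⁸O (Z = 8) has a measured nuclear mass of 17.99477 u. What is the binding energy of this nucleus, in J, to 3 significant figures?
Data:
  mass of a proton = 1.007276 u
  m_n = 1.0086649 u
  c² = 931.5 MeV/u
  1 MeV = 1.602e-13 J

2.24e-11 J

The nucleus contains 8 protons and 18 − 8 = 10 neutrons.
Σm = 8·m_p + 10·m_n = 8.058208 + 10.0866490 = 18.1448570 u
Δm = 18.1448570 − 17.99477 = 0.1500870 u
E_B = 0.1500870 × 931.5 = 139.806 MeV
In joules: 139.806 MeV × 1.602e-13 J/MeV = 2.2397e-11 J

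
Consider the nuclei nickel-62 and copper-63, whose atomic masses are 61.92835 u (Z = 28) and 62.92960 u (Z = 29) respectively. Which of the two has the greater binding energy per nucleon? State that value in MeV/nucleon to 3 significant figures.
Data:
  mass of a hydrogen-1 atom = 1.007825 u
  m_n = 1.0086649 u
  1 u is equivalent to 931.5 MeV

nickel-62: Σm = 28(1.007825) + 34(1.0086649) = 62.5137066 u; Δm = 0.5853566 u; E_B = 545.26 MeV; E_B/A = 8.7945 MeV
copper-63: Σm = 29(1.007825) + 34(1.0086649) = 63.5215316 u; Δm = 0.5919316 u; E_B = 551.38 MeV; E_B/A = 8.752 MeV
nickel-62 has the higher binding energy per nucleon, so it is the more tightly bound nucleus.

nickel-62; 8.79 MeV/nucleon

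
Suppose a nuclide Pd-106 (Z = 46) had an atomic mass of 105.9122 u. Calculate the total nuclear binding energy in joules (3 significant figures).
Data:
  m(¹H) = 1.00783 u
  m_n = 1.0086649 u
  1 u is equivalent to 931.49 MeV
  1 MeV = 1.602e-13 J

1.44e-10 J

The nucleus contains 46 protons and 106 − 46 = 60 neutrons.
Mass of separated nucleons = 46(1.00783) + 60(1.0086649) = 46.36018 + 60.5198940 = 106.8800740 u
Δm = 106.8800740 − 105.9122 = 0.9678740 u
E_B = 0.9678740 × 931.49 = 901.565 MeV
In joules: 901.565 MeV × 1.602e-13 J/MeV = 1.4443e-10 J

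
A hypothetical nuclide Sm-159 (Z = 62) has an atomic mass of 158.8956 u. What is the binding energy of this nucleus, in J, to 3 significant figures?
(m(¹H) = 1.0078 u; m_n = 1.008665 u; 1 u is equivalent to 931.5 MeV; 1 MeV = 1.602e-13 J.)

Z = 62, so N = A − Z = 159 − 62 = 97.
Σm = 62·m(¹H) + 97·m_n = 62.4836 + 97.840505 = 160.324105 u
The mass defect is 160.324105 − 158.8956 = 1.428505 u.
Binding energy = Δm·c² = 1.428505 × 931.5 MeV/u = 1330.65 MeV
In joules: 1330.65 MeV × 1.602e-13 J/MeV = 2.1317e-10 J

2.13e-10 J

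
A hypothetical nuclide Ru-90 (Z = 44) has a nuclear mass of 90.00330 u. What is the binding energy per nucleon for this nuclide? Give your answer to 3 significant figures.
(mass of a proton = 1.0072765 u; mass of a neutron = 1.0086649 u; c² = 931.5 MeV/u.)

Z = 44, so N = A − Z = 90 − 44 = 46.
Mass of separated nucleons = 44(1.0072765) + 46(1.0086649) = 44.3201660 + 46.3985854 = 90.7187514 u
Mass defect Δm = 90.7187514 − 90.00330 = 0.7154514 u
Converting to energy: 0.7154514 u × 931.5 MeV/u = 666.443 MeV
Dividing by A = 90 gives 7.4049 MeV per nucleon.

7.40 MeV/nucleon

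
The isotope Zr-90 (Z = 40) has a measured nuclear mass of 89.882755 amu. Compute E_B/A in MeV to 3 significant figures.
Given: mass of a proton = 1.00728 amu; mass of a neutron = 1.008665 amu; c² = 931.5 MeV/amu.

With 40 protons and 50 neutrons (A = 90):
Σm = 40·m_p + 50·m_n = 40.29120 + 50.433250 = 90.724450 amu
The mass defect is 90.724450 − 89.882755 = 0.841695 amu.
E_B = 0.841695 × 931.5 = 784.039 MeV
Per nucleon: 784.039 / 90 = 8.712 MeV

8.71 MeV/nucleon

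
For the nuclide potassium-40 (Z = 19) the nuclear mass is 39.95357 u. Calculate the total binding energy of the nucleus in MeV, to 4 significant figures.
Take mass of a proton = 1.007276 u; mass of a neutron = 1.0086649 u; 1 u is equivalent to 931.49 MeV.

341.5 MeV

The nucleus contains 19 protons and 40 − 19 = 21 neutrons.
Total constituent mass: 19 × 1.007276 + 21 × 1.0086649 = 40.3202069 u
Mass defect Δm = 40.3202069 − 39.95357 = 0.3666369 u
Binding energy = Δm·c² = 0.3666369 × 931.49 MeV/u = 341.519 MeV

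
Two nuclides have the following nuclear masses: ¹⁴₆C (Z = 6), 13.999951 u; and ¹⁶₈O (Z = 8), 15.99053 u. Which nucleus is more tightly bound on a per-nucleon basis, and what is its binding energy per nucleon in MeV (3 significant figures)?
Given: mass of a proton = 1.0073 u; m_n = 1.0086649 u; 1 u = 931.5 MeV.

¹⁴₆C: Σm = 6(1.0073) + 8(1.0086649) = 14.1131192 u; Δm = 0.1131682 u; E_B = 105.42 MeV; E_B/A = 7.530 MeV
¹⁶₈O: Σm = 8(1.0073) + 8(1.0086649) = 16.1277192 u; Δm = 0.1371892 u; E_B = 127.79 MeV; E_B/A = 7.987 MeV
¹⁶₈O has the higher binding energy per nucleon, so it is the more tightly bound nucleus.

¹⁶₈O; 7.99 MeV/nucleon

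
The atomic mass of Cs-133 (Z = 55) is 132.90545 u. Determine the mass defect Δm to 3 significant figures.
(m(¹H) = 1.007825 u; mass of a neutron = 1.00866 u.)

Total constituent mass: 55 × 1.007825 + 78 × 1.00866 = 134.105855 u
Δm = 134.105855 − 132.90545 = 1.200405 u

1.20 u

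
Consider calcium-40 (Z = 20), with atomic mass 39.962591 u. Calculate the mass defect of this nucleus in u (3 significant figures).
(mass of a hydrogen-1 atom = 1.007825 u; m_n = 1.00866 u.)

0.367 u

Z = 20, so N = A − Z = 40 − 20 = 20.
Total constituent mass: 20 × 1.007825 + 20 × 1.00866 = 40.329700 u
Δm = 40.329700 − 39.962591 = 0.367109 u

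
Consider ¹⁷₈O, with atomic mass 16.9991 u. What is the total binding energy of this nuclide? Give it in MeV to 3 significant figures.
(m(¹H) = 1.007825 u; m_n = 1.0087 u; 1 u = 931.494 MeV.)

The nucleus contains 8 protons and 17 − 8 = 9 neutrons.
Total constituent mass: 8 × 1.007825 + 9 × 1.0087 = 17.140900 u
The mass defect is 17.140900 − 16.9991 = 0.141800 u.
Converting to energy: 0.141800 u × 931.494 MeV/u = 132.086 MeV

132 MeV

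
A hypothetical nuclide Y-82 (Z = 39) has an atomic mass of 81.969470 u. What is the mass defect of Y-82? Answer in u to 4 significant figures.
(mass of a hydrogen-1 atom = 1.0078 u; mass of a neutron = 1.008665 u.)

Total constituent mass: 39 × 1.0078 + 43 × 1.008665 = 82.676795 u
The mass defect is 82.676795 − 81.969470 = 0.707325 u.

0.7073 u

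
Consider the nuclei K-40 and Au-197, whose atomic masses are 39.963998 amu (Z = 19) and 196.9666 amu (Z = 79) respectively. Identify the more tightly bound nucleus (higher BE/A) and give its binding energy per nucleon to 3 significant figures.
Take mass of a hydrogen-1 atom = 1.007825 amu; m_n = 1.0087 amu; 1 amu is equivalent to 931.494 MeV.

K-40; 8.56 MeV/nucleon

K-40: Σm = 19(1.007825) + 21(1.0087) = 40.331375 amu; Δm = 0.367377 amu; E_B = 342.21 MeV; E_B/A = 8.555 MeV
Au-197: Σm = 79(1.007825) + 118(1.0087) = 198.644775 amu; Δm = 1.678175 amu; E_B = 1563.2 MeV; E_B/A = 7.935 MeV
K-40 has the higher binding energy per nucleon, so it is the more tightly bound nucleus.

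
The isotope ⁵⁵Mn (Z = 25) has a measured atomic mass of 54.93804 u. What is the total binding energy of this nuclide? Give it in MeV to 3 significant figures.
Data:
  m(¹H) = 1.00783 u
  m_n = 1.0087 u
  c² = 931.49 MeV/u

The nucleus contains 25 protons and 55 − 25 = 30 neutrons.
Total constituent mass: 25 × 1.00783 + 30 × 1.0087 = 55.45675 u
Mass defect Δm = 55.45675 − 54.93804 = 0.51871 u
Converting to energy: 0.51871 u × 931.49 MeV/u = 483.173 MeV

483 MeV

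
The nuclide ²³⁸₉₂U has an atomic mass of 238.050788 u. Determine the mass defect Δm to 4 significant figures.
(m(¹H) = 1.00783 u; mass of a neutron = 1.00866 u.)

Σm = 92·m(¹H) + 146·m_n = 92.72036 + 147.26436 = 239.98472 u
Mass defect Δm = 239.98472 − 238.050788 = 1.933932 u

1.934 u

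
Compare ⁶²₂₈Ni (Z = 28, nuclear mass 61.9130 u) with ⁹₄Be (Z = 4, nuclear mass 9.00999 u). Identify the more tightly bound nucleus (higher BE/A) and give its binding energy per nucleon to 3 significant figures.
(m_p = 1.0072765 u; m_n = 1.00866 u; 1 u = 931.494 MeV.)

⁶²₂₈Ni: Σm = 28(1.0072765) + 34(1.00866) = 62.4981820 u; Δm = 0.5851820 u; E_B = 545.09 MeV; E_B/A = 8.792 MeV
⁹₄Be: Σm = 4(1.0072765) + 5(1.00866) = 9.0724060 u; Δm = 0.0624160 u; E_B = 58.140 MeV; E_B/A = 6.460 MeV
⁶²₂₈Ni has the higher binding energy per nucleon, so it is the more tightly bound nucleus.

⁶²₂₈Ni; 8.79 MeV/nucleon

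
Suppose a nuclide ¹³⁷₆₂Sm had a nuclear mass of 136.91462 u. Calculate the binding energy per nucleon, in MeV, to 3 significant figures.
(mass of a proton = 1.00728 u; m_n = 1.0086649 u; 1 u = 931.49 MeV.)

8.07 MeV/nucleon

Mass of separated nucleons = 62(1.00728) + 75(1.0086649) = 62.45136 + 75.6498675 = 138.1012275 u
Δm = 138.1012275 − 136.91462 = 1.1866075 u
Binding energy = Δm·c² = 1.1866075 × 931.49 MeV/u = 1105.31 MeV
Per nucleon: 1105.31 / 137 = 8.068 MeV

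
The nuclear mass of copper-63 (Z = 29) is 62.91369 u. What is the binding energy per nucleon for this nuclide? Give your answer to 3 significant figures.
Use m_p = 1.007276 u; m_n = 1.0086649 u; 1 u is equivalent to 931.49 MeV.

8.75 MeV/nucleon

The nucleus contains 29 protons and 63 − 29 = 34 neutrons.
Mass of separated nucleons = 29(1.007276) + 34(1.0086649) = 29.211004 + 34.2946066 = 63.5056106 u
The mass defect is 63.5056106 − 62.91369 = 0.5919206 u.
E_B = 0.5919206 × 931.49 = 551.368 MeV
Dividing by A = 63 gives 8.752 MeV per nucleon.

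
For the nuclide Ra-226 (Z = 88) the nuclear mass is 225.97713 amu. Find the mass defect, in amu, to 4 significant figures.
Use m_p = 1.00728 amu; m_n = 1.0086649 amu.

Σm = 88·m_p + 138·m_n = 88.64064 + 139.1957562 = 227.8363962 amu
Δm = 227.8363962 − 225.97713 = 1.8592662 amu

1.859 amu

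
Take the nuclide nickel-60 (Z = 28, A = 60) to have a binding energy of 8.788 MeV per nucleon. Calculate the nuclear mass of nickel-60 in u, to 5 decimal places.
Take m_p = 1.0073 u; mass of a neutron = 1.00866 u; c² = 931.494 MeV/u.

59.91546 u

Total binding energy = 60 × 8.788 = 527.280 MeV
Mass defect = 527.280 MeV / (931.494 MeV/u) = 0.5660584 u
Constituent mass = 28(1.0073) + 32(1.00866) = 60.48152 u
Nuclear mass = 60.48152 − 0.5660584 = 59.9154616 u ≈ 59.91546 u (to 5 decimal places)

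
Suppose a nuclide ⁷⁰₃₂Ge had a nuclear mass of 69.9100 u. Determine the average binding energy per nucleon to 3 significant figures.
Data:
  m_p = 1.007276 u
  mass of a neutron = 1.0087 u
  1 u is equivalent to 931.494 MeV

With 32 protons and 38 neutrons (A = 70):
Σm = 32·m_p + 38·m_n = 32.232832 + 38.3306 = 70.563432 u
The mass defect is 70.563432 − 69.9100 = 0.653432 u.
Binding energy = Δm·c² = 0.653432 × 931.494 MeV/u = 608.668 MeV
Dividing by A = 70 gives 8.695 MeV per nucleon.

8.70 MeV/nucleon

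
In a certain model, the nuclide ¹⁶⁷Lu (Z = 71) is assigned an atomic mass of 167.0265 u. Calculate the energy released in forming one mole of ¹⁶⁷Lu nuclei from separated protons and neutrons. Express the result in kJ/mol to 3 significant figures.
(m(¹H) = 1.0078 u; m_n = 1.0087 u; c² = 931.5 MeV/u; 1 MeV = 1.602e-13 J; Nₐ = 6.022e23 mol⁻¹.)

1.22e+11 kJ/mol

The nucleus contains 71 protons and 167 − 71 = 96 neutrons.
Σm = 71·m(¹H) + 96·m_n = 71.5538 + 96.8352 = 168.3890 u
The mass defect is 168.3890 − 167.0265 = 1.3625 u.
E_B = 1.3625 × 931.5 = 1269.17 MeV
Per nucleus in joules: 1269.17 MeV × 1.602e-13 J/MeV = 2.0332e-10 J
Per mole: 2.0332e-10 J × 6.022e23 mol⁻¹ = 1.2244e+14 J/mol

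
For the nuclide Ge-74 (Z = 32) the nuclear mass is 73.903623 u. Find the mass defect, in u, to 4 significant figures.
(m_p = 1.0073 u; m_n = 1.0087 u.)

0.6954 u

With 32 protons and 42 neutrons (A = 74):
Σm = 32·m_p + 42·m_n = 32.2336 + 42.3654 = 74.5990 u
Δm = 74.5990 − 73.903623 = 0.695377 u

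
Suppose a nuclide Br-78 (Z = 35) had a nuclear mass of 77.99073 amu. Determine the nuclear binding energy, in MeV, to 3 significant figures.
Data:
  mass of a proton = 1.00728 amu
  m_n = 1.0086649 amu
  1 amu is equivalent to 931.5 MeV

With 35 protons and 43 neutrons (A = 78):
Σm = 35·m_p + 43·m_n = 35.25480 + 43.3725907 = 78.6273907 amu
Mass defect Δm = 78.6273907 − 77.99073 = 0.6366607 amu
E_B = 0.6366607 × 931.5 = 593.049 MeV

593 MeV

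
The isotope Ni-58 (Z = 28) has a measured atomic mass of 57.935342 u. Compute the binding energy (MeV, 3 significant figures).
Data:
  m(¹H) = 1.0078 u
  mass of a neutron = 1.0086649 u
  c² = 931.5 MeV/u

506 MeV

The nucleus contains 28 protons and 58 − 28 = 30 neutrons.
Mass of separated nucleons = 28(1.0078) + 30(1.0086649) = 28.2184 + 30.2599470 = 58.4783470 u
Mass defect Δm = 58.4783470 − 57.935342 = 0.5430050 u
Converting to energy: 0.5430050 u × 931.5 MeV/u = 505.809 MeV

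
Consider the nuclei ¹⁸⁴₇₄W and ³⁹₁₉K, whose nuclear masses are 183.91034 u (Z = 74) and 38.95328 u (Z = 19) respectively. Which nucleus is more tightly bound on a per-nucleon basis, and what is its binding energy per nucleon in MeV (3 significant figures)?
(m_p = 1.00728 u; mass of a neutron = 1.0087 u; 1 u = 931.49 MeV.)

¹⁸⁴₇₄W: Σm = 74(1.00728) + 110(1.0087) = 185.49572 u; Δm = 1.58538 u; E_B = 1476.8 MeV; E_B/A = 8.026 MeV
³⁹₁₉K: Σm = 19(1.00728) + 20(1.0087) = 39.31232 u; Δm = 0.35904 u; E_B = 334.44 MeV; E_B/A = 8.575 MeV
³⁹₁₉K has the higher binding energy per nucleon, so it is the more tightly bound nucleus.

³⁹₁₉K; 8.58 MeV/nucleon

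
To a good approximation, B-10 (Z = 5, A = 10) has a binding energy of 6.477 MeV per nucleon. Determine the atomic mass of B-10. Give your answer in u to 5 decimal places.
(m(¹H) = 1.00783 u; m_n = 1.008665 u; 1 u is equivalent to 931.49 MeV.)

10.01294 u

Total binding energy = 10 × 6.477 = 64.770 MeV
Mass defect = 64.770 MeV / (931.49 MeV/u) = 0.0695338 u
Constituent mass = 5(1.00783) + 5(1.008665) = 10.082475 u
Atomic mass = 10.082475 − 0.0695338 = 10.0129412 u ≈ 10.01294 u (to 5 decimal places)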